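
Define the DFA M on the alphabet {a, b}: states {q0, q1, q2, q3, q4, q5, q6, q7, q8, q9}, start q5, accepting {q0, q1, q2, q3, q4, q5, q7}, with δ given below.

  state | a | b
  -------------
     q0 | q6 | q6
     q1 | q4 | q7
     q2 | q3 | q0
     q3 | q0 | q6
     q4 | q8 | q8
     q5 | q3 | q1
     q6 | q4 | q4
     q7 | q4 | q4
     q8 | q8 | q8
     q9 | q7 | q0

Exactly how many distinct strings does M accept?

The useful subgraph on states {q0, q1, q3, q4, q5, q6, q7} is acyclic, so L(M) is finite; the longest accepting path visits 5 useful states, giving maximum string length 4.
Counting accepting paths from q5 by length: 1 of length 0, 2 of length 1, 3 of length 2, 4 of length 3, 4 of length 4. Total 14.

14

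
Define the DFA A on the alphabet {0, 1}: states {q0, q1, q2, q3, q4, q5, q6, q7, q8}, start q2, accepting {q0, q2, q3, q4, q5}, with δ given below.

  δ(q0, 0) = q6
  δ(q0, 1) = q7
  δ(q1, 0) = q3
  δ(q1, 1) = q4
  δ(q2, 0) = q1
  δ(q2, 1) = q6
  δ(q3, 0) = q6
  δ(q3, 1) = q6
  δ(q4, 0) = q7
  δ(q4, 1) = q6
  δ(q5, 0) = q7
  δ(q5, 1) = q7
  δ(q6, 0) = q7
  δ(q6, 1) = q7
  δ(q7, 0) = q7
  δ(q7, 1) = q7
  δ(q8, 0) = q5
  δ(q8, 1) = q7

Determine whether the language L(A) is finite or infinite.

finite

The useful states (reachable from q2 and able to reach an accepting state) are {q1, q2, q3, q4}.
Restricted to these states the transition graph has no cycle, so every accepting path has bounded length and L is finite.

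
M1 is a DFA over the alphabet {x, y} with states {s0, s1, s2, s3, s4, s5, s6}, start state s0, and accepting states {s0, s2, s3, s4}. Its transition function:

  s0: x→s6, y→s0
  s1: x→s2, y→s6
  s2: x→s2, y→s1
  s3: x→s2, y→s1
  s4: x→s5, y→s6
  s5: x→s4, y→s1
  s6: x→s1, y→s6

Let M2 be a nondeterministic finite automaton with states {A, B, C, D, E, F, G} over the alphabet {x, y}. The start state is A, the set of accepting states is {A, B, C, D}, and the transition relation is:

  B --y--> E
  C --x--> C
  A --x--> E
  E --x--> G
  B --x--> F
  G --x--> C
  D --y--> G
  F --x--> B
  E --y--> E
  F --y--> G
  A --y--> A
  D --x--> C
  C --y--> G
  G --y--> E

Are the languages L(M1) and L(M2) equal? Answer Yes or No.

Yes

Exploring the product automaton M1 × M2 from the start pair (s0, A), following both machines on each input symbol, reaches 4 state pairs: (s0, A), (s6, E), (s1, G), (s2, C).
M1 accepts in {s0, s2, s3, s4} and M2 accepts in {A, B, C, D}. In every reachable pair the two components are either both accepting — (s0, A), (s2, C) — or both non-accepting, so no string is accepted by exactly one of the machines: L(M1) \ L(M2) and L(M2) \ L(M1) are both empty.
Hence every string is accepted by M1 iff it is accepted by M2, and the two languages coincide.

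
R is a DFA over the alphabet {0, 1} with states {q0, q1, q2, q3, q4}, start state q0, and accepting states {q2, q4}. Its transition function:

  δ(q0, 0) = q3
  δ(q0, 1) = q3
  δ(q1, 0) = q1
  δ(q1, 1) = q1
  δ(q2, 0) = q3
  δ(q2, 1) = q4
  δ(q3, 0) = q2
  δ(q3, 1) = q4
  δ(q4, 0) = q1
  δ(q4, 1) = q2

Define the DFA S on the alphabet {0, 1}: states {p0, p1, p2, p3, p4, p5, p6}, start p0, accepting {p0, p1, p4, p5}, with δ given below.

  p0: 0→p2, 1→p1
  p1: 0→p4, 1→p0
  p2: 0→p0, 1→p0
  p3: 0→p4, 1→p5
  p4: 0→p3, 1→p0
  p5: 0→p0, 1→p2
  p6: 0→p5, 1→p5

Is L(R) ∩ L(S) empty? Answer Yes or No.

The string 00 is accepted by both R and S.
Hence L(R) ∩ L(S) ≠ ∅.

No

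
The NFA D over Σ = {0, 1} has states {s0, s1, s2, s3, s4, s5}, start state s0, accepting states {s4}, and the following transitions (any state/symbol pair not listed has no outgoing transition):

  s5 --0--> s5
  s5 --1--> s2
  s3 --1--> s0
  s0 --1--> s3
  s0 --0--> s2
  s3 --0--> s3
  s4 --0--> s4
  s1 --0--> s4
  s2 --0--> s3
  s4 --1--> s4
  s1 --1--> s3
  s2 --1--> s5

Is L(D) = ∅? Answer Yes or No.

Yes

The states reachable from the start state are {s0, s2, s3, s5}.
None of the accepting states {s4} is reachable, so no string is accepted and L(D) = ∅.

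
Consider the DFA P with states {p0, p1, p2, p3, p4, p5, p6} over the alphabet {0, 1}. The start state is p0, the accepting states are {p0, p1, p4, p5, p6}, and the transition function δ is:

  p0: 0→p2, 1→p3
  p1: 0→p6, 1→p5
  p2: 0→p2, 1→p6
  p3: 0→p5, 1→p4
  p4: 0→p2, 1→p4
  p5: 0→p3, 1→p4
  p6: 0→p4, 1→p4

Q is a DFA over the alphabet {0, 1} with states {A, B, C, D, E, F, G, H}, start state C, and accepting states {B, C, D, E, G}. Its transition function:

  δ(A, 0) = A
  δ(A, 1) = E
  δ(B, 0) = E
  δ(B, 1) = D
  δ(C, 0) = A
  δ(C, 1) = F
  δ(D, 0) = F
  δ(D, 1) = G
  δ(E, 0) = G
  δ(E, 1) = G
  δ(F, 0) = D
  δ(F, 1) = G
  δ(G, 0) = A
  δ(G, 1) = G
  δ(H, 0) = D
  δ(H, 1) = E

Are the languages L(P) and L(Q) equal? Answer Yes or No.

Exploring the product automaton P × Q from the start pair (p0, C), following both machines on each input symbol, reaches 6 state pairs: (p0, C), (p2, A), (p3, F), (p6, E), (p5, D), (p4, G).
P accepts in {p0, p1, p4, p5, p6} and Q accepts in {B, C, D, E, G}. In every reachable pair the two components are either both accepting — (p0, C), (p6, E), (p5, D), (p4, G) — or both non-accepting, so no string is accepted by exactly one of the machines: L(P) \ L(Q) and L(Q) \ L(P) are both empty.
Hence every string is accepted by P iff it is accepted by Q, and the two languages coincide.

Yes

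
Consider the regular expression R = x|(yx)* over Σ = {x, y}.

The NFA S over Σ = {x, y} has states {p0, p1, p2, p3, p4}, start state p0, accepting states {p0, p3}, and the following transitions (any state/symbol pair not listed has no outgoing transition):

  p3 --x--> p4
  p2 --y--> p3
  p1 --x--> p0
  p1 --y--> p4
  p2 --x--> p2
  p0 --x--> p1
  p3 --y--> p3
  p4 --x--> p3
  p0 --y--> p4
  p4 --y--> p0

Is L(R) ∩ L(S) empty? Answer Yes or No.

No

The empty string ε is accepted by both R and S.
Hence L(R) ∩ L(S) ≠ ∅.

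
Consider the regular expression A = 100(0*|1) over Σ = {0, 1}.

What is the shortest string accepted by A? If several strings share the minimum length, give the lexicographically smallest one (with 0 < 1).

By inspection of the expression, no string of length less than 3 matches, and 100 is the lexicographically first match of length 3.

100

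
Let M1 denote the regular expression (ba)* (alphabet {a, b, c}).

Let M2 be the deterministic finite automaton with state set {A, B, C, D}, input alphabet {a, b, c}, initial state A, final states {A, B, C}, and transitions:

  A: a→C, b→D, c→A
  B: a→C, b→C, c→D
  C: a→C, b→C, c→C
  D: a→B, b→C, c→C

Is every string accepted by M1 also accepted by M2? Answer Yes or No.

Yes

Converting the expression M1 to a DFA (subset construction, then merging equivalent states) gives the minimal DFA with states {r0, r1, r2}, start state r0, accepting states {r0} and transitions r0: a→r1, b→r2, c→r1; r1: a→r1, b→r1, c→r1; r2: a→r0, b→r1, c→r1.
Exploring the product automaton M1 × M2 from the start pair (r0, A), following both machines on each input symbol, reaches 9 state pairs: (r0, A), (r1, C), (r2, D), (r1, A), (r0, B), (r1, D), (r2, C), (r1, B), (r0, C).
M1 accepts in {r0} and M2 accepts in {A, B, C}. The reachable pairs whose M1-component is accepting are (r0, A), (r0, B), (r0, C); in each of them the M2-component is accepting too, so the product for L(M1) \ L(M2) (M1-component accepting, M2-component rejecting) has no reachable accepting pair and the difference is empty.
Hence every string in L(M1) is also in L(M2).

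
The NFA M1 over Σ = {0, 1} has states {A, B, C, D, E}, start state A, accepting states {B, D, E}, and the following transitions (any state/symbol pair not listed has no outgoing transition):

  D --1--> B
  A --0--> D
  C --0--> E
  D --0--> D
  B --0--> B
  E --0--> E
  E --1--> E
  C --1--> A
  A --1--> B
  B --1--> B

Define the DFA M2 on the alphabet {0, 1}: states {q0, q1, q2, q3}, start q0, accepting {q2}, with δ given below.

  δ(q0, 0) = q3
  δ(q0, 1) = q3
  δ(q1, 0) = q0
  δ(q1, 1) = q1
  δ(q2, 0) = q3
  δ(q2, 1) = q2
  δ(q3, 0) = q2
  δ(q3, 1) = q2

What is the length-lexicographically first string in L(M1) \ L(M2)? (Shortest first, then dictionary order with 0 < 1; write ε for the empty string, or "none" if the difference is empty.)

The string 0 is accepted by M1 but not by M2.
No shorter string lies in the difference, and 0 is the lexicographically first length-1 string in L(M1) \ L(M2).

0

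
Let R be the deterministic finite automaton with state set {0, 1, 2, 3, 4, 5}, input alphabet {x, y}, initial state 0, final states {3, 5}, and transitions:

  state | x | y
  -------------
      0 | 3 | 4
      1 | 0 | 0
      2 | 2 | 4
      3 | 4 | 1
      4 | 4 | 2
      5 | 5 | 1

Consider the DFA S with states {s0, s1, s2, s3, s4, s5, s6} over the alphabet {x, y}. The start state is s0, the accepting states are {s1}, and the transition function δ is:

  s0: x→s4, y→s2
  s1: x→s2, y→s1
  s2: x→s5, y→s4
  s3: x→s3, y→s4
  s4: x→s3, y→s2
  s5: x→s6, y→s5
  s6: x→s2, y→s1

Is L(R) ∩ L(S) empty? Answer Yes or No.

Exploring the product automaton R × S from the start pair (0, s0), following both machines on each input symbol, reaches 28 state pairs: (0, s0), (3, s4), (4, s2), (4, s3), (1, s2), (4, s5), (2, s4), (0, s5), (0, s4), (4, s6), (2, s5), (2, s3), (3, s6), (3, s3), (2, s1), (2, s6), (4, s4), (1, s1), (1, s4), (2, s2), (4, s1), (0, s2), (0, s1), (0, s3), (3, s5), (3, s2), (1, s5), (0, s6).
R accepts in {3, 5} and S accepts in {s1}; no reachable pair has both components accepting, so no string drives both machines to acceptance simultaneously and L(R) ∩ L(S) = ∅.
So no string is accepted by both, and the intersection is empty.

Yes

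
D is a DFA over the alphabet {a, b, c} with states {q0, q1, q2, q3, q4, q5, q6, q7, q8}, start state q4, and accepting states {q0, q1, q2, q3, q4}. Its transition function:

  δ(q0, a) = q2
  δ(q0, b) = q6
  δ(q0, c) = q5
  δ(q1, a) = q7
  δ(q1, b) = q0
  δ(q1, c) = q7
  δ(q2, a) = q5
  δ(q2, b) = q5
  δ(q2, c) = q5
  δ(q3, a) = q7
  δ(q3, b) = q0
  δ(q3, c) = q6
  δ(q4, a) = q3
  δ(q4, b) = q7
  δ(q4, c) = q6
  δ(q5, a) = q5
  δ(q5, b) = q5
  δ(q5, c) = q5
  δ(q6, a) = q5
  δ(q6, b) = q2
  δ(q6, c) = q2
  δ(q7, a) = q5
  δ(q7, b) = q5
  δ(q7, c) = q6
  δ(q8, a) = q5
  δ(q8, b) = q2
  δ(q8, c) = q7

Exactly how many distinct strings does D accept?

14

The useful subgraph on states {q0, q2, q3, q4, q6, q7} is acyclic, so L(D) is finite; the longest accepting path visits 5 useful states, giving maximum string length 4.
Counting accepting paths from q4 by length: 1 of length 0, 1 of length 1, 3 of length 2, 5 of length 3, 4 of length 4. Total 14.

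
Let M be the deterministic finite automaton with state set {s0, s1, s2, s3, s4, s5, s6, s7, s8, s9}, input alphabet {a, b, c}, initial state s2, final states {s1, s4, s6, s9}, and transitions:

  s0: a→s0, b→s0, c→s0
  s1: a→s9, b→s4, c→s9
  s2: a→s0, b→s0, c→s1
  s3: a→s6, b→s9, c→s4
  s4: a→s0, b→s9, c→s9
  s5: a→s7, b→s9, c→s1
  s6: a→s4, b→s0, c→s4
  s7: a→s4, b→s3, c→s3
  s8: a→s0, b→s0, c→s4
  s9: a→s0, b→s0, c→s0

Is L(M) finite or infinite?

finite

The useful states (reachable from s2 and able to reach an accepting state) are {s1, s2, s4, s9}.
Restricted to these states the transition graph has no cycle, so every accepting path has bounded length and L is finite.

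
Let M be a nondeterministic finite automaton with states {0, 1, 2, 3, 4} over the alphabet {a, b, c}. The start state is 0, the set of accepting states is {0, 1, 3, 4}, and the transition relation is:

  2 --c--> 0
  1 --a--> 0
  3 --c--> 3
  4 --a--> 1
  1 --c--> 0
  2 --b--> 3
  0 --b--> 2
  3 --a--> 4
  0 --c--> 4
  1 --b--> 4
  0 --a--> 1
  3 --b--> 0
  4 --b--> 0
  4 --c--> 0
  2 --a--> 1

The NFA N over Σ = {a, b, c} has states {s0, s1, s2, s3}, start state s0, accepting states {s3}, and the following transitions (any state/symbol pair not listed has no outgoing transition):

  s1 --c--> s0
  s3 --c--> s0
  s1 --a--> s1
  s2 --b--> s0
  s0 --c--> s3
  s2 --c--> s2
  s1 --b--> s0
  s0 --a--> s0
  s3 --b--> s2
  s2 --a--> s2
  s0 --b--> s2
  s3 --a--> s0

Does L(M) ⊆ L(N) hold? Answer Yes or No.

The empty string ε is in L(M) but not in L(N).
So L(M) ⊄ L(N).

No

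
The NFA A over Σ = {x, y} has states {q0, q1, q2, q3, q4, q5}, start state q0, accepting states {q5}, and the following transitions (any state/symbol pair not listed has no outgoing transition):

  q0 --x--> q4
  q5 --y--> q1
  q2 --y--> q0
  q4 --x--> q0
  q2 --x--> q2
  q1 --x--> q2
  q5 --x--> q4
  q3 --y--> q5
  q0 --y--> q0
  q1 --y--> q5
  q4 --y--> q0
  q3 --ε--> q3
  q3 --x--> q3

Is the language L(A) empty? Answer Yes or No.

Yes

The states reachable from the start state are {q0, q4}.
None of the accepting states {q5} is reachable, so no string is accepted and L(A) = ∅.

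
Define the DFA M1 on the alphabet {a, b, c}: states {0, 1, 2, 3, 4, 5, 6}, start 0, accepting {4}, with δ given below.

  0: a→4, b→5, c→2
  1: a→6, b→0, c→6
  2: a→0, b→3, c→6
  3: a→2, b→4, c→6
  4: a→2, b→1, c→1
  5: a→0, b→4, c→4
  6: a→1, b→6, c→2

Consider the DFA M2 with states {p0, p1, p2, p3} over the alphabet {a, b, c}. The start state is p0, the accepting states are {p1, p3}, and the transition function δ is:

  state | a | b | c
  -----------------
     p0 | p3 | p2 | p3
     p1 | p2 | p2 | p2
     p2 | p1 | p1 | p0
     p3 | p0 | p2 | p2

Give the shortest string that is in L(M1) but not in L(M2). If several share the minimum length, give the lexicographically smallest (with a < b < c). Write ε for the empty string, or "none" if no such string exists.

bc

The string bc is accepted by M1 but not by M2.
No shorter string lies in the difference, and bc is the lexicographically first length-2 string in L(M1) \ L(M2).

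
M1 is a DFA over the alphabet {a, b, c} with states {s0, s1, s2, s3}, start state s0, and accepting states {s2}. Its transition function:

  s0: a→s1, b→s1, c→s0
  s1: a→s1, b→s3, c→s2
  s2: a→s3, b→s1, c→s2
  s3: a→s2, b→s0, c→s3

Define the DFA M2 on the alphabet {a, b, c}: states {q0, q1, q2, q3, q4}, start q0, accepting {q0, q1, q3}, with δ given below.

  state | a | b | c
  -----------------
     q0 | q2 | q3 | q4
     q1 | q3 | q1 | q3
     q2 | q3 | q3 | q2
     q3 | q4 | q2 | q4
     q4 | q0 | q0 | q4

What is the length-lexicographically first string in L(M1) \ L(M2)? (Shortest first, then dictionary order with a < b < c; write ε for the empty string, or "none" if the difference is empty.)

ac

The string ac is accepted by M1 but not by M2.
No shorter string lies in the difference, and ac is the lexicographically first length-2 string in L(M1) \ L(M2).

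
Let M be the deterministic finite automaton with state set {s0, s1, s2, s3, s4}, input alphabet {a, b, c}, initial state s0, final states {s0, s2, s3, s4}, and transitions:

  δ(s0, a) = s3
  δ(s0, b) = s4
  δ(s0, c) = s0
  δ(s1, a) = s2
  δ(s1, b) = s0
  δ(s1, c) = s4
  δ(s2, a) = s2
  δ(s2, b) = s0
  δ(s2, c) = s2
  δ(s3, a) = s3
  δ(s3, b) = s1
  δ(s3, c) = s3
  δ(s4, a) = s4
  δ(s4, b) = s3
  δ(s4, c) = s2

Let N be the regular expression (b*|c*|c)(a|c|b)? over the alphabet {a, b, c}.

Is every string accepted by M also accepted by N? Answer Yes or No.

The string aa is in L(M) but not in L(N).
So L(M) ⊄ L(N).

No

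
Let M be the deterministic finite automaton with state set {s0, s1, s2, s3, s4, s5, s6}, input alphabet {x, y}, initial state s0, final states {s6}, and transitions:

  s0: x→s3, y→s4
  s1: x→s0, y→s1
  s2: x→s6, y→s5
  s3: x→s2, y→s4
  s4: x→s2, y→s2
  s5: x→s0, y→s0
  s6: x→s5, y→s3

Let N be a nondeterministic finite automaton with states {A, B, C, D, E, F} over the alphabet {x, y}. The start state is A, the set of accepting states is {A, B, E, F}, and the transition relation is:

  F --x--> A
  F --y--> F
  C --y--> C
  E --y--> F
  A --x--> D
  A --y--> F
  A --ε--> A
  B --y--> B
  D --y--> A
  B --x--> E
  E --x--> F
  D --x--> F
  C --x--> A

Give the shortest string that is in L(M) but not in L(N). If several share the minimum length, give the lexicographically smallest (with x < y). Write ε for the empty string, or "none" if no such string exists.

yxx

The string yxx is accepted by M but not by N.
No shorter string lies in the difference, and yxx is the lexicographically first length-3 string in L(M) \ L(N).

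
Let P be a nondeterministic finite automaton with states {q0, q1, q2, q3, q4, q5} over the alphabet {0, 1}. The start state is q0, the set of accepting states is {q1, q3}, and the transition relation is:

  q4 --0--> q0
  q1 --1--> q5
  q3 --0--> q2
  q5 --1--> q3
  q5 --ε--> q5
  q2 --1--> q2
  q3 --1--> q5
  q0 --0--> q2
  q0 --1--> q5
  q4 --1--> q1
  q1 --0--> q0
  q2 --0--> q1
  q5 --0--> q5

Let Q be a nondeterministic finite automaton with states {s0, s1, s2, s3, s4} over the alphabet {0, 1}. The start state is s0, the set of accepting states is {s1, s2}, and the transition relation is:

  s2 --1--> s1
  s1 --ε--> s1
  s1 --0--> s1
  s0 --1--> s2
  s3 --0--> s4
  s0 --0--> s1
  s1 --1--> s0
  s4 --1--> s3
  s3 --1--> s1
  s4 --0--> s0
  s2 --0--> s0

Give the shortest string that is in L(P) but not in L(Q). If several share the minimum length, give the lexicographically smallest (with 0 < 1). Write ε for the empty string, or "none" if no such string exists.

0110

The string 0110 is accepted by P but not by Q.
No shorter string lies in the difference, and 0110 is the lexicographically first length-4 string in L(P) \ L(Q).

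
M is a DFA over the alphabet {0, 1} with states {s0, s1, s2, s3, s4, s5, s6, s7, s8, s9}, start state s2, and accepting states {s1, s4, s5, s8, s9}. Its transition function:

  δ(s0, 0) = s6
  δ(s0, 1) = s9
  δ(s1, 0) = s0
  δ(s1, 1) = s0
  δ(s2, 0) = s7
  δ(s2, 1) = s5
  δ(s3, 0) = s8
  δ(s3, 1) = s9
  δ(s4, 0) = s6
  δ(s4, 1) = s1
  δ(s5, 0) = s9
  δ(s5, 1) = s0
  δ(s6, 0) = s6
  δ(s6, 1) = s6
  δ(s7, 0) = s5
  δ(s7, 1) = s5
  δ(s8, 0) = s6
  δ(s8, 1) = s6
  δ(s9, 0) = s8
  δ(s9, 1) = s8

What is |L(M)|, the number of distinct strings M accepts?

The useful subgraph on states {s0, s2, s5, s7, s8, s9} is acyclic, so L(M) is finite; the longest accepting path visits 6 useful states, giving maximum string length 5.
Counting accepting paths from s2 by length: 1 of length 1, 3 of length 2, 5 of length 3, 8 of length 4, 4 of length 5. Total 21.

21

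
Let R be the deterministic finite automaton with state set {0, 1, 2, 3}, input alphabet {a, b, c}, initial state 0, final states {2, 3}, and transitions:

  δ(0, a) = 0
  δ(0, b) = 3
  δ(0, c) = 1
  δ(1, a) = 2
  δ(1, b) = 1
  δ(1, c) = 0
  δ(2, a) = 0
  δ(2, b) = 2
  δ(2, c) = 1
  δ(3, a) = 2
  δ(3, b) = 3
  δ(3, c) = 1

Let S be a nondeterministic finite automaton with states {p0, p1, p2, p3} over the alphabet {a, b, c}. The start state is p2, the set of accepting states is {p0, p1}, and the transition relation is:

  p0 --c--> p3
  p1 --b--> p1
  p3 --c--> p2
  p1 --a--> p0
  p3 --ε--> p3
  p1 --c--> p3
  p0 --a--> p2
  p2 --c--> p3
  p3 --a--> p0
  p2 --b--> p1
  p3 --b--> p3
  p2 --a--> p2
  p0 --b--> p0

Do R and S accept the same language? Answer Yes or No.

Yes

Exploring the product automaton R × S from the start pair (0, p2), following both machines on each input symbol, reaches 4 state pairs: (0, p2), (3, p1), (1, p3), (2, p0).
R accepts in {2, 3} and S accepts in {p0, p1}. In every reachable pair the two components are either both accepting — (3, p1), (2, p0) — or both non-accepting, so no string is accepted by exactly one of the machines: L(R) \ L(S) and L(S) \ L(R) are both empty.
Hence every string is accepted by R iff it is accepted by S, and the two languages coincide.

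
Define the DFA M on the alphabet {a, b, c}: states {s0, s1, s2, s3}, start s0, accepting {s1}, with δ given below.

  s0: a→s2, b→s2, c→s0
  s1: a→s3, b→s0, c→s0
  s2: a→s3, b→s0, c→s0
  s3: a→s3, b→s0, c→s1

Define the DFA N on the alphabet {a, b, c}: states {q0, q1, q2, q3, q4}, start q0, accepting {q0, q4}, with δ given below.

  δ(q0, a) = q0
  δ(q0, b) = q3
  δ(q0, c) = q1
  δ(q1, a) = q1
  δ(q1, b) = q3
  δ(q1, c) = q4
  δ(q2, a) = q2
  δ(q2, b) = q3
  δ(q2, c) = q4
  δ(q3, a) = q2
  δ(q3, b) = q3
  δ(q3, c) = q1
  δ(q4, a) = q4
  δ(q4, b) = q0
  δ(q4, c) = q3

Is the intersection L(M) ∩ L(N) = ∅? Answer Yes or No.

No

The string bac is accepted by both M and N.
Hence L(M) ∩ L(N) ≠ ∅.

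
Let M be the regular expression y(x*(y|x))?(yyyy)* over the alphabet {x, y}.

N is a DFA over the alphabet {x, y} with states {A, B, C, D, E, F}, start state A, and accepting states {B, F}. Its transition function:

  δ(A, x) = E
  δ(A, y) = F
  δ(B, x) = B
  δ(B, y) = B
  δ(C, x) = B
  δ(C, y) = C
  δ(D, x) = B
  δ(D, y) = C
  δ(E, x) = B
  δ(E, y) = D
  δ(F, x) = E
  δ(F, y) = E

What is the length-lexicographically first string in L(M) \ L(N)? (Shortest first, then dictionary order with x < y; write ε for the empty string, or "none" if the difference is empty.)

yx

The string yx is accepted by M but not by N.
No shorter string lies in the difference, and yx is the lexicographically first length-2 string in L(M) \ L(N).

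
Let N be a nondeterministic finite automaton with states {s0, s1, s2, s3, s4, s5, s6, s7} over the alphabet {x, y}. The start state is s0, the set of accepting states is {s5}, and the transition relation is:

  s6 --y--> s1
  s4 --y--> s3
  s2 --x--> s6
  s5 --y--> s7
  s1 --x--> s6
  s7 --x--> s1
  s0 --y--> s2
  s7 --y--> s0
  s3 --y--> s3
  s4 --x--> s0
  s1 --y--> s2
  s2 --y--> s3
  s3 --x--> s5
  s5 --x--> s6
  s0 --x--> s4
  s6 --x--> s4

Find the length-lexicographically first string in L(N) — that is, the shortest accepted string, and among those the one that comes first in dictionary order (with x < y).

A breadth-first search from s0 reaches an accepting state first via the path s0 → s4 → s3 → s5 on input xyx.
No string of length < 3 is accepted (BFS exhausts all shorter strings without reaching an accepting state), and xyx is the lexicographically least accepting string of length 3.

xyx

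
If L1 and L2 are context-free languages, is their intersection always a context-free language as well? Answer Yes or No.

{aⁿbⁿcᵐ : m,n≥0} and {aᵐbⁿcⁿ : m,n≥0} are both context-free, but their intersection {aⁿbⁿcⁿ : n≥0} is not (pumping lemma).

No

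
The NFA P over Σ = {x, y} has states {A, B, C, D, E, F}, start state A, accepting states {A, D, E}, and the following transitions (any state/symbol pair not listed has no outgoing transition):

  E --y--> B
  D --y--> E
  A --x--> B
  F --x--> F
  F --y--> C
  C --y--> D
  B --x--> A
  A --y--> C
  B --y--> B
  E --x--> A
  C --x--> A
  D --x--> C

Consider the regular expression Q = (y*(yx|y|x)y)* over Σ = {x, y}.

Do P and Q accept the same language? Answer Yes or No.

No

The string xx is accepted by P but rejected by Q.
So L(P) ≠ L(Q).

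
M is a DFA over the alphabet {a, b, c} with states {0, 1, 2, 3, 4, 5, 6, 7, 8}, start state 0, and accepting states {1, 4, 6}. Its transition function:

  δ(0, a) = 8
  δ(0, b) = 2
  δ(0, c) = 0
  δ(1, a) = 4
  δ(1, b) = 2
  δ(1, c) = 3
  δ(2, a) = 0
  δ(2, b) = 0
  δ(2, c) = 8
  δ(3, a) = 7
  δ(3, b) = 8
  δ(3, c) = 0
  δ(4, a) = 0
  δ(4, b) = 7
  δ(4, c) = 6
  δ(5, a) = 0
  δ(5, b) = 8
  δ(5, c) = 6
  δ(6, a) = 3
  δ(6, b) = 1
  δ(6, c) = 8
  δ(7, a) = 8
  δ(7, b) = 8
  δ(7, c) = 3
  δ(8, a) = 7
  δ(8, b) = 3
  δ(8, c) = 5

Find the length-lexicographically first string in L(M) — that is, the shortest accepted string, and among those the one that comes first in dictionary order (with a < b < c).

A breadth-first search from 0 reaches an accepting state first via the path 0 → 8 → 5 → 6 on input acc.
No string of length < 3 is accepted (BFS exhausts all shorter strings without reaching an accepting state), and acc is the lexicographically least accepting string of length 3.

acc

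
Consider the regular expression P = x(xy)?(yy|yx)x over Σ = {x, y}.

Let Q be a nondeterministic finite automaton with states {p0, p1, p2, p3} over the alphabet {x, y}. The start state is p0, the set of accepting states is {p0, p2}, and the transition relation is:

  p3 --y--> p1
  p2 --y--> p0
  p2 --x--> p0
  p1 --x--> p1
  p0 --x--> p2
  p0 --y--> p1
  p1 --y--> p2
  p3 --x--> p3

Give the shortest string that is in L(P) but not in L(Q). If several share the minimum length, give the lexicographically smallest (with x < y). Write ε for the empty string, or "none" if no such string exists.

The string xyyx is accepted by P but not by Q.
No shorter string lies in the difference, and xyyx is the lexicographically first length-4 string in L(P) \ L(Q).

xyyx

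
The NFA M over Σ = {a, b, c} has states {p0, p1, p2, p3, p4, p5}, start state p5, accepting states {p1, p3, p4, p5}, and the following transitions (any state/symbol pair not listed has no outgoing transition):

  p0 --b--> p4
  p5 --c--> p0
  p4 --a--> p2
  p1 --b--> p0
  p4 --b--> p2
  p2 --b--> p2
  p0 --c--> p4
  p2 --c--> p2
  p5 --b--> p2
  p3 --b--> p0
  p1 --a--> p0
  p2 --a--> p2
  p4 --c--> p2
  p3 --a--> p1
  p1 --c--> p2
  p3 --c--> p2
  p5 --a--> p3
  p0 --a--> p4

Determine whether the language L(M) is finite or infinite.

finite

The useful states (reachable from p5 and able to reach an accepting state) are {p0, p1, p3, p4, p5}.
Restricted to these states the transition graph has no cycle, so every accepting path has bounded length and L is finite.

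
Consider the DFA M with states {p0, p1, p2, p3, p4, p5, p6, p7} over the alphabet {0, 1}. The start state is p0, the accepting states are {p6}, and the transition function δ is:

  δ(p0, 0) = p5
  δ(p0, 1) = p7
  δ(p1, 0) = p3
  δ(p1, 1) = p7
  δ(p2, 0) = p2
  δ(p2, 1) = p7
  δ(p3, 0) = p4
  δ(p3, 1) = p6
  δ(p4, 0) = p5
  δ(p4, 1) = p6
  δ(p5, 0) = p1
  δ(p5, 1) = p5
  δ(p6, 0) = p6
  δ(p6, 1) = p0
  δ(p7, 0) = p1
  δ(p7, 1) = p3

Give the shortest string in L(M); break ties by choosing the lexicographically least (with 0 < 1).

A breadth-first search from p0 reaches an accepting state first via the path p0 → p7 → p3 → p6 on input 111.
No string of length < 3 is accepted (BFS exhausts all shorter strings without reaching an accepting state), and 111 is the lexicographically least accepting string of length 3.

111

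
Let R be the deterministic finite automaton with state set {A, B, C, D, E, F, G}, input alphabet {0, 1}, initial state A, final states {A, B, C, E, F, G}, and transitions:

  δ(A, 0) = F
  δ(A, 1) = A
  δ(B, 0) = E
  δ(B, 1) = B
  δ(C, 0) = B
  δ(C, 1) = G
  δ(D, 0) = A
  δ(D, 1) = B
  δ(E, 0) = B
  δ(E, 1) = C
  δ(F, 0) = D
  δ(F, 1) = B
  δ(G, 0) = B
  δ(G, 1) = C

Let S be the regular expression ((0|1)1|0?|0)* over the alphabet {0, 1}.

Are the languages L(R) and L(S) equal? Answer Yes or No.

The string 1 is accepted by R but rejected by S.
So L(R) ≠ L(S).

No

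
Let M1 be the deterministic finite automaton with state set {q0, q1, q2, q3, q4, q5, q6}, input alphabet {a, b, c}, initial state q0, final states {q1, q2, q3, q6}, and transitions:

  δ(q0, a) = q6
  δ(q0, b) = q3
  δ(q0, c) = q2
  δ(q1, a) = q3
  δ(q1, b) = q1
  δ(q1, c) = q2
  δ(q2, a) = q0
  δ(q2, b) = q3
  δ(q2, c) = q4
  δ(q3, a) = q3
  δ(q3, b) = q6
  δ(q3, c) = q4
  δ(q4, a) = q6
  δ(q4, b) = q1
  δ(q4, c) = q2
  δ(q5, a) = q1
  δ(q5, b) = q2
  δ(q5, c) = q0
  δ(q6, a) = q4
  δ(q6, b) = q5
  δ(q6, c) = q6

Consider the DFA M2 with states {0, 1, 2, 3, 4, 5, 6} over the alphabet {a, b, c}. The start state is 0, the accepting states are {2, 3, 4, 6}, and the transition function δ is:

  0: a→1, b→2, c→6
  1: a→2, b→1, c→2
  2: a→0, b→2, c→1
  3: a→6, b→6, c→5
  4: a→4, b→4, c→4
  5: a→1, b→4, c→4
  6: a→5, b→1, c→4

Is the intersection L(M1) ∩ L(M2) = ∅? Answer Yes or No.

The string b is accepted by both M1 and M2.
Hence L(M1) ∩ L(M2) ≠ ∅.

No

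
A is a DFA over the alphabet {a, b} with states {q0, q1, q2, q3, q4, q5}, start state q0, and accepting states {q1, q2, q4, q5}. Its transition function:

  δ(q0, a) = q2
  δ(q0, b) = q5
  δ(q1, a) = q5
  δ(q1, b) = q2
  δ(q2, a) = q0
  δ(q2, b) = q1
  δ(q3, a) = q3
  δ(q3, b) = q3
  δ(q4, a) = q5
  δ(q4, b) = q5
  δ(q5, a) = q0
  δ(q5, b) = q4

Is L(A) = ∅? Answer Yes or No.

No

The string a is accepted: the run q0 → q2 ends in the accepting state q2.
Since at least one string is accepted, L(A) is not empty.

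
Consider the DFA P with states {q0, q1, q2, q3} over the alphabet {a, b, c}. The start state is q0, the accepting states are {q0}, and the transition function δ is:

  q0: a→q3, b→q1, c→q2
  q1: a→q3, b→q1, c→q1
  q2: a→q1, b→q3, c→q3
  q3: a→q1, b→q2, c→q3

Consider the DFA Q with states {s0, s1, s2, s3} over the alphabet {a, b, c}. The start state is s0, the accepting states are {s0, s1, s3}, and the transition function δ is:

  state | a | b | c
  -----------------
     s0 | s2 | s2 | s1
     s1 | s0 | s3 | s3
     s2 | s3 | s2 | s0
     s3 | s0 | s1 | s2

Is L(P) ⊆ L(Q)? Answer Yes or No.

Yes

Exploring the product automaton P × Q from the start pair (q0, s0), following both machines on each input symbol, reaches 12 state pairs: (q0, s0), (q3, s2), (q1, s2), (q2, s1), (q1, s3), (q2, s2), (q3, s0), (q3, s3), (q1, s0), (q1, s1), (q3, s1), (q2, s3).
P accepts in {q0} and Q accepts in {s0, s1, s3}. The reachable pairs whose P-component is accepting are (q0, s0); in each of them the Q-component is accepting too, so the product for L(P) \ L(Q) (P-component accepting, Q-component rejecting) has no reachable accepting pair and the difference is empty.
Hence every string in L(P) is also in L(Q).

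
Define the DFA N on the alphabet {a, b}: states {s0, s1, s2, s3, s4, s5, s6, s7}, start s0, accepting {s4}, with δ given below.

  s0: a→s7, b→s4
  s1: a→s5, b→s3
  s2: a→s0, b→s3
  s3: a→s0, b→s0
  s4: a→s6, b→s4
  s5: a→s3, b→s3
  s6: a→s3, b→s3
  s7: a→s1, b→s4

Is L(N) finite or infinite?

infinite

State s4 is reachable from the start and can reach an accepting state, and it lies on the cycle s4 → s4.
Traversing that cycle any number of times yields accepted strings of unbounded length, so the language is infinite.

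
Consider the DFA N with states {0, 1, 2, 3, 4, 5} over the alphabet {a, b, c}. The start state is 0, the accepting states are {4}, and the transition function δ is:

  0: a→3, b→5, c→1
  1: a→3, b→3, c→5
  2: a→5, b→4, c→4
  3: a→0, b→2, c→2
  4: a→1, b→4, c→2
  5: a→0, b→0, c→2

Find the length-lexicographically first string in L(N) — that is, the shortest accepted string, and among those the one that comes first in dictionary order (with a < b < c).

A breadth-first search from 0 reaches an accepting state first via the path 0 → 3 → 2 → 4 on input abb.
No string of length < 3 is accepted (BFS exhausts all shorter strings without reaching an accepting state), and abb is the lexicographically least accepting string of length 3.

abb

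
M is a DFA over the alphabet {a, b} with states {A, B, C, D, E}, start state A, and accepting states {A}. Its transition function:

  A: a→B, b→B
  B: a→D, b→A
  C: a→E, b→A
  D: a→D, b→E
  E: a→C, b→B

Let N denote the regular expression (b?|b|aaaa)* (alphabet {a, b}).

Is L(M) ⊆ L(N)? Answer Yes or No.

No

The string ab is in L(M) but not in L(N).
So L(M) ⊄ L(N).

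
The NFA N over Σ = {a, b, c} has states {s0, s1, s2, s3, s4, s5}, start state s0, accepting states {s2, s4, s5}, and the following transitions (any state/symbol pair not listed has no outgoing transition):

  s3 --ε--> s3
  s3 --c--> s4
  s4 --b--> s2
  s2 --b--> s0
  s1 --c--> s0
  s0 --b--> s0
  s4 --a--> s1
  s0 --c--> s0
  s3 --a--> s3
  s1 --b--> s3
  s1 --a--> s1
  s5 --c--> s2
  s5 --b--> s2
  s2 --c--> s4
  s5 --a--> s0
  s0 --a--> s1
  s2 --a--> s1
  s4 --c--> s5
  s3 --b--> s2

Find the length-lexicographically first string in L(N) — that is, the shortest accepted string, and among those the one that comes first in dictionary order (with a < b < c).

A breadth-first search from s0 reaches an accepting state first via the path s0 → s1 → s3 → s2 on input abb.
No string of length < 3 is accepted (BFS exhausts all shorter strings without reaching an accepting state), and abb is the lexicographically least accepting string of length 3.

abb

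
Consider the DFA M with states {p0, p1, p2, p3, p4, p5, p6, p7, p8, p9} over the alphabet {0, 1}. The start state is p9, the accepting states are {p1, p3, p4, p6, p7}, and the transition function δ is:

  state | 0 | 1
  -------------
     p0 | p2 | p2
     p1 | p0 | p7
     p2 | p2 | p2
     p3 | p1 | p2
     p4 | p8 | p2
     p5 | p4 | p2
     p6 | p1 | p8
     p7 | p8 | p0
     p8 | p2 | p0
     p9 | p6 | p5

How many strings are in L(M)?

The useful subgraph on states {p1, p4, p5, p6, p7, p9} is acyclic, so L(M) is finite; the longest accepting path visits 4 useful states, giving maximum string length 3.
Counting accepting paths from p9 by length: 1 of length 1, 2 of length 2, 1 of length 3. Total 4.

4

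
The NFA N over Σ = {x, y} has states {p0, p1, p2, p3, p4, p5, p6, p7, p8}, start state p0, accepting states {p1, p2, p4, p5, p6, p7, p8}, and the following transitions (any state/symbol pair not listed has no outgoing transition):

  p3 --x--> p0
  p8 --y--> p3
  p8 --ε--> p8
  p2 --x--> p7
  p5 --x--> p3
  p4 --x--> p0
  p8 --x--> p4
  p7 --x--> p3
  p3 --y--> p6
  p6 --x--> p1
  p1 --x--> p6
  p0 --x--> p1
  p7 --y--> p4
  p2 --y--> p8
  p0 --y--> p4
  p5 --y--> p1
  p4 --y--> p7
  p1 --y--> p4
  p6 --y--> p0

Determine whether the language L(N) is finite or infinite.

infinite

State p0 is reachable from the start and can reach an accepting state, and it lies on the cycle p0 → p1 → p4 → p0.
Traversing that cycle any number of times yields accepted strings of unbounded length, so the language is infinite.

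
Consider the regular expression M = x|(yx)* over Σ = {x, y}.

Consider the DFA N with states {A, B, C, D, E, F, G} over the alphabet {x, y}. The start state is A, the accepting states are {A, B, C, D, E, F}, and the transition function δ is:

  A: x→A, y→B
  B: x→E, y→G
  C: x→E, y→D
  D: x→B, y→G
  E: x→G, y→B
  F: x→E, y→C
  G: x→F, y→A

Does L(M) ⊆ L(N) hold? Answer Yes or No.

Converting the expression M to a DFA (subset construction, then merging equivalent states) gives the minimal DFA with states {m0, m1, m2, m3, m4}, start state m0, accepting states {m0, m1, m4} and transitions m0: x→m1, y→m2; m1: x→m3, y→m3; m2: x→m4, y→m3; m3: x→m3, y→m3; m4: x→m3, y→m2.
Exploring the product automaton M × N from the start pair (m0, A), following both machines on each input symbol, reaches 11 state pairs: (m0, A), (m1, A), (m2, B), (m3, A), (m3, B), (m4, E), (m3, G), (m3, E), (m3, F), (m3, C), (m3, D).
M accepts in {m0, m1, m4} and N accepts in {A, B, C, D, E, F}. The reachable pairs whose M-component is accepting are (m0, A), (m1, A), (m4, E); in each of them the N-component is accepting too, so the product for L(M) \ L(N) (M-component accepting, N-component rejecting) has no reachable accepting pair and the difference is empty.
Hence every string in L(M) is also in L(N).

Yes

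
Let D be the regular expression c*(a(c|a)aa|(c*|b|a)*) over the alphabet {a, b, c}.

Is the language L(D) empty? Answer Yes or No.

No

The empty string ε matches the expression, so it belongs to L(D).
Since L(D) contains at least one string, it is not empty.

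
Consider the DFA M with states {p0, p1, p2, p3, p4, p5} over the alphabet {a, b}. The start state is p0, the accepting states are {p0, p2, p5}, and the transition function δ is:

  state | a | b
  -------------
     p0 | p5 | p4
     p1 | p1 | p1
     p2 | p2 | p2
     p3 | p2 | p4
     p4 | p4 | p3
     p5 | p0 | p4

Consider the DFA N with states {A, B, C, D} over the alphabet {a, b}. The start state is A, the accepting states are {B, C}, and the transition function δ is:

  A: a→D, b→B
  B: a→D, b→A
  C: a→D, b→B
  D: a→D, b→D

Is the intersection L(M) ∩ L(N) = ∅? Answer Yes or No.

Exploring the product automaton M × N from the start pair (p0, A), following both machines on each input symbol, reaches 8 state pairs: (p0, A), (p5, D), (p4, B), (p0, D), (p4, D), (p3, A), (p3, D), (p2, D).
M accepts in {p0, p2, p5} and N accepts in {B, C}; no reachable pair has both components accepting, so no string drives both machines to acceptance simultaneously and L(M) ∩ L(N) = ∅.
So no string is accepted by both, and the intersection is empty.

Yes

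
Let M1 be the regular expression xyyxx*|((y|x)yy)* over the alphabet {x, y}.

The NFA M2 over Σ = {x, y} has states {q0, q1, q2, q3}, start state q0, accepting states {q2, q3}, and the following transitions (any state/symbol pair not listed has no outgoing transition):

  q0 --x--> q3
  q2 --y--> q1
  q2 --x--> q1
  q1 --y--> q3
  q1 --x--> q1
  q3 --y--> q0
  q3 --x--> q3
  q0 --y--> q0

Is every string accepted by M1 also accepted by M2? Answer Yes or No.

No

The empty string ε is in L(M1) but not in L(M2).
So L(M1) ⊄ L(M2).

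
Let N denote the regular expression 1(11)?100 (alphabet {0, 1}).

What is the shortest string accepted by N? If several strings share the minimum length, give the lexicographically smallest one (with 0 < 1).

1100

By inspection of the expression, no string of length less than 4 matches, and 1100 is the lexicographically first match of length 4.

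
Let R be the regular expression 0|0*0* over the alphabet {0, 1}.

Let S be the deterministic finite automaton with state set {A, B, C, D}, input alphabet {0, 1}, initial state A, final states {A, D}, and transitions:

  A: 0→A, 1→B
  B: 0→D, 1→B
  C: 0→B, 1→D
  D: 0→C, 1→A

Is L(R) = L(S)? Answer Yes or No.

No

The string 10 is accepted by S but rejected by R.
So L(R) ≠ L(S).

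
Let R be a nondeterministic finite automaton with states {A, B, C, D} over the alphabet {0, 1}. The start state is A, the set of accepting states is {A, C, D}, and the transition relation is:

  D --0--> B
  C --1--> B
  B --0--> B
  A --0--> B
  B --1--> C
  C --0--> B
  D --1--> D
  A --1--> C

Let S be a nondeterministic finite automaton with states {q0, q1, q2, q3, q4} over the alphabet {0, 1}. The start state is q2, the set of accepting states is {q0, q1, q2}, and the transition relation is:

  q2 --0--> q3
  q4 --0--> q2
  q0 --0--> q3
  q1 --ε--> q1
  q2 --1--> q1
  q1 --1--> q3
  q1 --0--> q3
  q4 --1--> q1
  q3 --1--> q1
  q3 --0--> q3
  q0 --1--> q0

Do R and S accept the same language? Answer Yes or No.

Exploring the product automaton R × S from the start pair (A, q2), following both machines on each input symbol, reaches 3 state pairs: (A, q2), (B, q3), (C, q1).
R accepts in {A, C, D} and S accepts in {q0, q1, q2}. In every reachable pair the two components are either both accepting — (A, q2), (C, q1) — or both non-accepting, so no string is accepted by exactly one of the machines: L(R) \ L(S) and L(S) \ L(R) are both empty.
Hence every string is accepted by R iff it is accepted by S, and the two languages coincide.

Yes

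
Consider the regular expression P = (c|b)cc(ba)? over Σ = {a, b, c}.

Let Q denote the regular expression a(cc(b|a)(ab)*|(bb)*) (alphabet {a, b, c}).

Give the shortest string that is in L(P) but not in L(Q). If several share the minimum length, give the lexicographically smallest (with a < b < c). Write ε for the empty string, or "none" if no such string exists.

The string bcc is accepted by P but not by Q.
No shorter string lies in the difference, and bcc is the lexicographically first length-3 string in L(P) \ L(Q).

bcc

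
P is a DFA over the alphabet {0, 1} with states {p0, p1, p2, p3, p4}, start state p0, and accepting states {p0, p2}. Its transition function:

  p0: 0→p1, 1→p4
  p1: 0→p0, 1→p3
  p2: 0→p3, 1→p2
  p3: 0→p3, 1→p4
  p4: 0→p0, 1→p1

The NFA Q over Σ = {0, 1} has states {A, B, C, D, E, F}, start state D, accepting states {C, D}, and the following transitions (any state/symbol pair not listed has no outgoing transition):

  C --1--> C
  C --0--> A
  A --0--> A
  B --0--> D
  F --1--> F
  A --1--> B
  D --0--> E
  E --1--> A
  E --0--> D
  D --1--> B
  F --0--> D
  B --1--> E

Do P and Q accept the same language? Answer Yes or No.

Exploring the product automaton P × Q from the start pair (p0, D), following both machines on each input symbol, reaches 4 state pairs: (p0, D), (p1, E), (p4, B), (p3, A).
P accepts in {p0, p2} and Q accepts in {C, D}. In every reachable pair the two components are either both accepting — (p0, D) — or both non-accepting, so no string is accepted by exactly one of the machines: L(P) \ L(Q) and L(Q) \ L(P) are both empty.
Hence every string is accepted by P iff it is accepted by Q, and the two languages coincide.

Yes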